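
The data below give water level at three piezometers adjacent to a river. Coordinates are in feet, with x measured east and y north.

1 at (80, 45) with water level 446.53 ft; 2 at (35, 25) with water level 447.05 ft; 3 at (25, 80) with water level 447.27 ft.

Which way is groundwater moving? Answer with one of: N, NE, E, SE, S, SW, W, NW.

Differences from 1: to 2 (Δx, Δy, Δh) = (-45, -20, +0.52); to 3 = (-55, 35, +0.74).
Solve a·Δx + b·Δy = Δh: det = (-45)·35 − (-55)·(-20) = -2675.
∂h/∂x = [(+0.52)·35 − (+0.74)·(-20)] / -2675 = -0.01234
∂h/∂y = [(-45)·(+0.74) − (-55)·(+0.52)] / -2675 = +0.001757
Flow = −∇h = (+0.01234 east, -0.001757 north), which points east.

E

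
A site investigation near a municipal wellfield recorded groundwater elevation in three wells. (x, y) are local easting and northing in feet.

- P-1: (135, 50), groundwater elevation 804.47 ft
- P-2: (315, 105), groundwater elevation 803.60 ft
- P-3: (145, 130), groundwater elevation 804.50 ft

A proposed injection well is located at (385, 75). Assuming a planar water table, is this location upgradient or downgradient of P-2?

downgradient

With h = a·x + b·y + c and P-1 as origin, the differences give:
  180·a + 55·b = -0.87
  10·a + 80·b = +0.03
Eliminate b (×80 and ×55, subtract): 13850·a = -71.250 → a = ∂h/∂x = -0.005144
Back-substitute: b = ∂h/∂y = +0.001018.
Head at (385, 75) = 804.47 + (-0.005144)·(250) + (+0.001018)·(25) = 803.21 ft.
That is lower than the 803.60 ft at P-2, so the point is downgradient.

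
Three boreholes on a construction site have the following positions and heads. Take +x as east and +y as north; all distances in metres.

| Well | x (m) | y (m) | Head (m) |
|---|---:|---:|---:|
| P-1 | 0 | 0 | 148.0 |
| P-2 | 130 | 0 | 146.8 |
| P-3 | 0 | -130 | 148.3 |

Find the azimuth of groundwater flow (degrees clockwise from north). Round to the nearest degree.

∂h/∂x = (146.8 − 148.0) / (130 − 0) = -0.009231
∂h/∂y = (148.3 − 148.0) / (-130 − 0) = -0.002308
Flow direction (−∇h) has components (+0.009231 E, +0.002308 N).
Azimuth = atan2(E, N) = atan2(+0.009231, +0.002308) = 76.0° ≈ 076°.

076°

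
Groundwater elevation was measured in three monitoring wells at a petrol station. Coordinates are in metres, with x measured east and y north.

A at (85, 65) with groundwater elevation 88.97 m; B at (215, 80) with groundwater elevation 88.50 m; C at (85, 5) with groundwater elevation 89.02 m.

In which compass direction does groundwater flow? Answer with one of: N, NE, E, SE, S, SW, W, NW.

Three-point gradient (reference A): Δ to B = (130, 15, -0.47), Δ to C = (0, -60, +0.05).
∂h/∂x = -0.003519, ∂h/∂y = -0.0008333 (det = -7800).
Flow = −∇h = (+0.003519 east, +0.0008333 north), which points east.

E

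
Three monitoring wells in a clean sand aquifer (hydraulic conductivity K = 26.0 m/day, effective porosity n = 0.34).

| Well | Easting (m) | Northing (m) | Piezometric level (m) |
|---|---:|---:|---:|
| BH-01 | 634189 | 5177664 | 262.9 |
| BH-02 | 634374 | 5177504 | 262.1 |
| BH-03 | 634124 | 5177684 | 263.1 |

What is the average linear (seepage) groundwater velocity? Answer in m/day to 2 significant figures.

0.25 m/day

Differences from BH-01: to BH-02 (Δx, Δy, Δh) = (185, -160, -0.8); to BH-03 = (-65, 20, +0.2).
Determinant of the coordinate differences = 185·20 − (-65)·(-160) = -6700.
∂h/∂x = [(-0.8)·20 − (+0.2)·(-160)] / -6700 = -0.002388
∂h/∂y = [185·(+0.2) − (-65)·(-0.8)] / -6700 = +0.002239
|∇h| = √(-0.002388² + 0.002239²) = 0.003273
Seepage velocity v = K·i/n = 26.0 × 0.003273 / 0.34 = 0.2503 m/day.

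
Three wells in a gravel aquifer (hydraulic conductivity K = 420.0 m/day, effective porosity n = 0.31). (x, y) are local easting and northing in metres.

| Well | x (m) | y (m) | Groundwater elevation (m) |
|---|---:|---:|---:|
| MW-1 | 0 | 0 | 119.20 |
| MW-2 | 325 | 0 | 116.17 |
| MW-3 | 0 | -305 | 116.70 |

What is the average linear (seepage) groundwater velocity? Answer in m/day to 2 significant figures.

∂h/∂x = (116.17 − 119.20) / (325 − 0) = -0.009323
∂h/∂y = (116.70 − 119.20) / (-305 − 0) = +0.008197
|∇h| = √(-0.009323² + 0.008197²) = 0.01241
Seepage velocity v = K·i/n = 420.0 × 0.01241 / 0.31 = 16.81 m/day.

17 m/day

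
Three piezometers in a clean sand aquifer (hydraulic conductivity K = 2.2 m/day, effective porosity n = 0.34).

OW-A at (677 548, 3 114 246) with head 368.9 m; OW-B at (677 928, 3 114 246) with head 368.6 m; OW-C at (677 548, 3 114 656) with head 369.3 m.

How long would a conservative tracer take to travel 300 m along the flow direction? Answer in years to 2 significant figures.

100 years

∂h/∂x = (368.6 − 368.9) / (677928 − 677548) = -0.0007895
∂h/∂y = (369.3 − 368.9) / (3114656 − 3114246) = +0.0009756
|∇h| = √(-0.0007895² + 0.0009756²) = 0.001255
Seepage velocity v = K·i/n = 2.2 × 0.001255 / 0.34 = 0.008121 m/day.
t = 300 / 0.008121 = 3.694e+04 days = 101 years.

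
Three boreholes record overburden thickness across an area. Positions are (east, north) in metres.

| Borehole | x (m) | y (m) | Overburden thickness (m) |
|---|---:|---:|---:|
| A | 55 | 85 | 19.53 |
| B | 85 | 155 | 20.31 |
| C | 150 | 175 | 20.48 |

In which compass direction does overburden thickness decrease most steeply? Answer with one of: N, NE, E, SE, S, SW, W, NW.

Differences from A: to B (Δx, Δy, Δh) = (30, 70, +0.78); to C = (95, 90, +0.95).
Determinant of the coordinate differences = 30·90 − 95·70 = -3950.
∂d/∂x = [(+0.78)·90 − (+0.95)·70] / -3950 = -0.0009367
∂d/∂y = [30·(+0.95) − 95·(+0.78)] / -3950 = +0.01154
Steepest decrease is along −∇f = (+0.0009367 E, -0.01154 N) → south.

S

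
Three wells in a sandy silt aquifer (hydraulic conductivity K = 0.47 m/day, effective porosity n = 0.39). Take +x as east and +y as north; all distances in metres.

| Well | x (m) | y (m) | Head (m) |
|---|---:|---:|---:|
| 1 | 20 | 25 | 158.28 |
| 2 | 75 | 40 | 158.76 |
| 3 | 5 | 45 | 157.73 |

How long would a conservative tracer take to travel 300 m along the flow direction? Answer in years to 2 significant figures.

Taking 1 as reference: 2−1 = (55, 15, +0.48); 3−1 = (-15, 20, -0.55).
Determinant of the coordinate differences = 55·20 − (-15)·15 = 1325.
∂h/∂x = [(+0.48)·20 − (-0.55)·15] / 1325 = +0.01347
∂h/∂y = [55·(-0.55) − (-15)·(+0.48)] / 1325 = -0.01740
|∇h| = √(0.01347² + -0.01740²) = 0.022
Seepage velocity v = K·i/n = 0.47 × 0.022 / 0.39 = 0.02651 m/day.
t = 300 / 0.02651 = 1.132e+04 days = 31 years.

31 years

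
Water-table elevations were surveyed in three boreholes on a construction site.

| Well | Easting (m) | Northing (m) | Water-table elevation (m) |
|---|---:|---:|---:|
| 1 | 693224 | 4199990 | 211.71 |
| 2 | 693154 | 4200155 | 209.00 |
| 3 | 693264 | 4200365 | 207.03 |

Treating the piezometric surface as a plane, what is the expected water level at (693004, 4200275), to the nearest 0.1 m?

206.3 m

Differences from 1: to 2 (Δx, Δy, Δh) = (-70, 165, -2.71); to 3 = (40, 375, -4.68).
Solve a·Δx + b·Δy = Δh: det = (-70)·375 − 40·165 = -32850.
∂h/∂x = [(-2.71)·375 − (-4.68)·165] / -32850 = +0.007429
∂h/∂y = [(-70)·(-4.68) − 40·(-2.71)] / -32850 = -0.01327
h(693004, 4200275) = 211.71 + (+0.007429)·(-220) + (-0.01327)·(285) = 211.71 -1.634 -3.783 = 206.293 m.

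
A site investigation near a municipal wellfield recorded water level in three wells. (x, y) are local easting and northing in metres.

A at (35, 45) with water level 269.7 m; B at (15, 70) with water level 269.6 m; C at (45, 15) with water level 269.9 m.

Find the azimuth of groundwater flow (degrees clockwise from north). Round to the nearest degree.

Taking A as reference: B−A = (-20, 25, -0.1); C−A = (10, -30, +0.2).
Determinant of the coordinate differences = (-20)·(-30) − 10·25 = 350.
∂h/∂x = [(-0.1)·(-30) − (+0.2)·25] / 350 = -0.005714
∂h/∂y = [(-20)·(+0.2) − 10·(-0.1)] / 350 = -0.008571
Flow direction (−∇h) has components (+0.005714 E, +0.008571 N).
Azimuth = atan2(E, N) = atan2(+0.005714, +0.008571) = 33.7° ≈ 034°.

034°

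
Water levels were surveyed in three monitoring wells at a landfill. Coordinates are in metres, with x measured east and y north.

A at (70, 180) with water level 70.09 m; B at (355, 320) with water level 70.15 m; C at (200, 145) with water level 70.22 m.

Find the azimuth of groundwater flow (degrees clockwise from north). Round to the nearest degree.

With h = a·x + b·y + c and A as origin, the differences give:
  285·a + 140·b = +0.06
  130·a + (-35)·b = +0.13
Eliminate b (×(-35) and ×140, subtract): -28175·a = -20.300 → a = ∂h/∂x = +0.0007205
Back-substitute: b = ∂h/∂y = -0.001038.
Flow direction (−∇h) has components (-0.0007205 E, +0.001038 N).
Azimuth = atan2(E, N) = atan2(-0.0007205, +0.001038) = 325.2° ≈ 325°.

325°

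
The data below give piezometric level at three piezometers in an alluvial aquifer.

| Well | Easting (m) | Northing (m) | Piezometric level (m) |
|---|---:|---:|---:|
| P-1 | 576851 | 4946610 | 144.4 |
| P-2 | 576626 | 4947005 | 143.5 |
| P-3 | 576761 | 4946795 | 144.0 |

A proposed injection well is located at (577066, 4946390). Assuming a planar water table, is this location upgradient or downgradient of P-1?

upgradient

With h = a·x + b·y + c and P-1 as origin, the differences give:
  (-225)·a + 395·b = -0.9
  (-90)·a + 185·b = -0.4
Eliminate b (×185 and ×395, subtract): -6075·a = -8.50 → a = ∂h/∂x = +0.001399
Back-substitute: b = ∂h/∂y = -0.001481.
Head at (577066, 4946390) = 144.4 + (+0.001399)·(215) + (-0.001481)·(-220) = 145.03 m.
That is higher than the 144.4 m at P-1, so the point is upgradient.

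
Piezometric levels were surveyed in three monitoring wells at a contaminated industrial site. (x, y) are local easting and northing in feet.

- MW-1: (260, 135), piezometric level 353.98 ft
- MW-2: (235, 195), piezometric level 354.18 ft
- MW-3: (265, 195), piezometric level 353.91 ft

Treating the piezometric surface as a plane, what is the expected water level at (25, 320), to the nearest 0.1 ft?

Differences from MW-1: to MW-2 (Δx, Δy, Δh) = (-25, 60, +0.20); to MW-3 = (5, 60, -0.07).
Solve a·Δx + b·Δy = Δh: det = (-25)·60 − 5·60 = -1800.
∂h/∂x = [(+0.20)·60 − (-0.07)·60] / -1800 = -0.009000
∂h/∂y = [(-25)·(-0.07) − 5·(+0.20)] / -1800 = -0.0004167
h(25, 320) = 353.98 + (-0.009000)·(-235) + (-0.0004167)·(185) = 353.98 +2.115 -0.077 = 356.018 ft.

356.0 ft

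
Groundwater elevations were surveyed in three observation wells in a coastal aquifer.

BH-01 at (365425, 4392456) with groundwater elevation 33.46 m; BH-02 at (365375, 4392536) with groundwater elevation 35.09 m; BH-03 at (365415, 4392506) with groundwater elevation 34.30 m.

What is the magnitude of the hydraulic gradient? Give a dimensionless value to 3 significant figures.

0.0173

With h = a·x + b·y + c and BH-01 as origin, the differences give:
  (-50)·a + 80·b = +1.63
  (-10)·a + 50·b = +0.84
Eliminate b (×50 and ×80, subtract): -1700·a = 14.300 → a = ∂h/∂x = -0.008412
Back-substitute: b = ∂h/∂y = +0.01512.
|∇h| = √(-0.008412² + 0.01512²) = 0.0173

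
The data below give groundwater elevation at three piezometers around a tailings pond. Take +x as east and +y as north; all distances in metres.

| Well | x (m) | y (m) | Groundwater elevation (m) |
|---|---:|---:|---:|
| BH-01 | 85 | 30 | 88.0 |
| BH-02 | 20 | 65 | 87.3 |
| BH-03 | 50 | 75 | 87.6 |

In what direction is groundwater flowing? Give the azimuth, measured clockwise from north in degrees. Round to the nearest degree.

275°

Differences from BH-01: to BH-02 (Δx, Δy, Δh) = (-65, 35, -0.7); to BH-03 = (-35, 45, -0.4).
Solve a·Δx + b·Δy = Δh: det = (-65)·45 − (-35)·35 = -1700.
∂h/∂x = [(-0.7)·45 − (-0.4)·35] / -1700 = +0.01029
∂h/∂y = [(-65)·(-0.4) − (-35)·(-0.7)] / -1700 = -0.0008824
Flow direction (−∇h) has components (-0.01029 E, +0.0008824 N).
Azimuth = atan2(E, N) = atan2(-0.01029, +0.0008824) = 274.9° ≈ 275°.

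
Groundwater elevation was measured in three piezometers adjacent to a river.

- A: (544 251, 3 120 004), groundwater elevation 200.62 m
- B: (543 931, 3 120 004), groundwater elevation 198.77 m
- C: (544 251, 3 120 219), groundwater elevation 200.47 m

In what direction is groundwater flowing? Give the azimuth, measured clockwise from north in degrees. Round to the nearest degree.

277°

∂h/∂x = (198.77 − 200.62) / (543931 − 544251) = +0.005781
∂h/∂y = (200.47 − 200.62) / (3120219 − 3120004) = -0.0006977
Flow direction (−∇h) has components (-0.005781 E, +0.0006977 N).
Azimuth = atan2(E, N) = atan2(-0.005781, +0.0006977) = 276.9° ≈ 277°.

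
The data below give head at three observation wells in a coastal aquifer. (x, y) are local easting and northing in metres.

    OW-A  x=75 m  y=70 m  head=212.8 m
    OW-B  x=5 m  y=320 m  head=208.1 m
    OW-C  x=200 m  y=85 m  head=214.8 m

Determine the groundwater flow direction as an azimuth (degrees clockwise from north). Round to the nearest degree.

Taking OW-A as reference: OW-B−OW-A = (-70, 250, -4.7); OW-C−OW-A = (125, 15, +2.0).
Solve a·Δx + b·Δy = Δh: det = (-70)·15 − 125·250 = -32300.
∂h/∂x = [(-4.7)·15 − (+2.0)·250] / -32300 = +0.01766
∂h/∂y = [(-70)·(+2.0) − 125·(-4.7)] / -32300 = -0.01385
Flow direction (−∇h) has components (-0.01766 E, +0.01385 N).
Azimuth = atan2(E, N) = atan2(-0.01766, +0.01385) = 308.1° ≈ 308°.

308°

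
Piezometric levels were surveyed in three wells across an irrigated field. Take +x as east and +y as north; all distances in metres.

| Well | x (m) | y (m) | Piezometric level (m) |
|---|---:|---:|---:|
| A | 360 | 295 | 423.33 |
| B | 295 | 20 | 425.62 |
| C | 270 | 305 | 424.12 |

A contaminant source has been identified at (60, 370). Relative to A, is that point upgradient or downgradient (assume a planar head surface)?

Differences from A: to B (Δx, Δy, Δh) = (-65, -275, +2.29); to C = (-90, 10, +0.79).
Determinant of the coordinate differences = (-65)·10 − (-90)·(-275) = -25400.
∂h/∂x = [(+2.29)·10 − (+0.79)·(-275)] / -25400 = -0.009455
∂h/∂y = [(-65)·(+0.79) − (-90)·(+2.29)] / -25400 = -0.006093
Head at (60, 370) = 423.33 + (-0.009455)·(-300) + (-0.006093)·(75) = 425.71 m.
That is higher than the 423.33 m at A, so the point is upgradient.

upgradient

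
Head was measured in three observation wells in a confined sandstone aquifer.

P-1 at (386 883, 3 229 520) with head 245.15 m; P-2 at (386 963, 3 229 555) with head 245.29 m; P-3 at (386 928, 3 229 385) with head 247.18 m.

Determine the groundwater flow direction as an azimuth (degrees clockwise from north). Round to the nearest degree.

With h = a·x + b·y + c and P-1 as origin, the differences give:
  80·a + 35·b = +0.14
  45·a + (-135)·b = +2.03
Eliminate b (×(-135) and ×35, subtract): -12375·a = -89.950 → a = ∂h/∂x = +0.007269
Back-substitute: b = ∂h/∂y = -0.01261.
Flow direction (−∇h) has components (-0.007269 E, +0.01261 N).
Azimuth = atan2(E, N) = atan2(-0.007269, +0.01261) = 330.0° ≈ 330°.

330°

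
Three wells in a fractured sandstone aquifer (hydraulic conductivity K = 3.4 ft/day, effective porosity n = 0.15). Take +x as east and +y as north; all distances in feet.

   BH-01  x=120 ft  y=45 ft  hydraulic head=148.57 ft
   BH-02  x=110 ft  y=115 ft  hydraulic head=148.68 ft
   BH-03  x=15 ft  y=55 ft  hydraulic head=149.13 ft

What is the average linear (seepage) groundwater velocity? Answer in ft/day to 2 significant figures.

Taking BH-01 as reference: BH-02−BH-01 = (-10, 70, +0.11); BH-03−BH-01 = (-105, 10, +0.56).
Solve a·Δx + b·Δy = Δh: det = (-10)·10 − (-105)·70 = 7250.
∂h/∂x = [(+0.11)·10 − (+0.56)·70] / 7250 = -0.005255
∂h/∂y = [(-10)·(+0.56) − (-105)·(+0.11)] / 7250 = +0.0008207
|∇h| = √(-0.005255² + 0.0008207²) = 0.005319
Seepage velocity v = K·i/n = 3.4 × 0.005319 / 0.15 = 0.1206 ft/day.

0.12 ft/day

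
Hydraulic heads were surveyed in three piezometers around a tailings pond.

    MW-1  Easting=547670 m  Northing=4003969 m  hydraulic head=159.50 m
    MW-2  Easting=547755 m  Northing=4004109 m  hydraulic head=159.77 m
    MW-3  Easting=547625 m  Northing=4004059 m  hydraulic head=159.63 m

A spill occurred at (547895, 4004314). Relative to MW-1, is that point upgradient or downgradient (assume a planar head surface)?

upgradient

Differences from MW-1: to MW-2 (Δx, Δy, Δh) = (85, 140, +0.27); to MW-3 = (-45, 90, +0.13).
Solve a·Δx + b·Δy = Δh: det = 85·90 − (-45)·140 = 13950.
∂h/∂x = [(+0.27)·90 − (+0.13)·140] / 13950 = +0.0004373
∂h/∂y = [85·(+0.13) − (-45)·(+0.27)] / 13950 = +0.001663
Head at (547895, 4004314) = 159.50 + (+0.0004373)·(225) + (+0.001663)·(345) = 160.17 m.
That is higher than the 159.50 m at MW-1, so the point is upgradient.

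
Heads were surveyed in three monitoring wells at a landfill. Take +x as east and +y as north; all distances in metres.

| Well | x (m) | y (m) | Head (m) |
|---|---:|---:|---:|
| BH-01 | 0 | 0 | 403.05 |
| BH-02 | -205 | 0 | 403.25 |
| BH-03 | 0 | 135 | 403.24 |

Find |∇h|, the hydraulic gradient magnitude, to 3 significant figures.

0.00171

∂h/∂x = (403.25 − 403.05) / (-205 − 0) = -0.0009756
∂h/∂y = (403.24 − 403.05) / (135 − 0) = +0.001407
|∇h| = √(-0.0009756² + 0.001407²) = 0.001712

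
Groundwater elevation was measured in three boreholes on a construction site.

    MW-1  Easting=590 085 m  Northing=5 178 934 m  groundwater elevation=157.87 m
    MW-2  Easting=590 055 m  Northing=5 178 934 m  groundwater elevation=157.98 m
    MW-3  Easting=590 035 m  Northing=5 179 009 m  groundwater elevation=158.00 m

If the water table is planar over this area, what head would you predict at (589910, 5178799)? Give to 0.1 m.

Taking MW-1 as reference: MW-2−MW-1 = (-30, 0, +0.11); MW-3−MW-1 = (-50, 75, +0.13).
Determinant of the coordinate differences = (-30)·75 − (-50)·0 = -2250.
∂h/∂x = [(+0.11)·75 − (+0.13)·0] / -2250 = -0.003667
∂h/∂y = [(-30)·(+0.13) − (-50)·(+0.11)] / -2250 = -0.0007111
h(589910, 5178799) = 157.87 + (-0.003667)·(-175) + (-0.0007111)·(-135) = 157.87 +0.642 +0.096 = 158.608 m.

158.6 m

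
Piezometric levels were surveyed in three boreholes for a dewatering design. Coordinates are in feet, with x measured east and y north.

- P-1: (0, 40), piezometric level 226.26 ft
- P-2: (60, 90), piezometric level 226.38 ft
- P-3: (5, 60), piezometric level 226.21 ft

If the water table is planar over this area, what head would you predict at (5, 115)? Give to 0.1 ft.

With h = a·x + b·y + c and P-1 as origin, the differences give:
  60·a + 50·b = +0.12
  5·a + 20·b = -0.05
Eliminate b (×20 and ×50, subtract): 950·a = 4.900 → a = ∂h/∂x = +0.005158
Back-substitute: b = ∂h/∂y = -0.003789.
h(5, 115) = 226.26 + (+0.005158)·(5) + (-0.003789)·(75) = 226.26 +0.026 -0.284 = 226.002 ft.

226.0 ft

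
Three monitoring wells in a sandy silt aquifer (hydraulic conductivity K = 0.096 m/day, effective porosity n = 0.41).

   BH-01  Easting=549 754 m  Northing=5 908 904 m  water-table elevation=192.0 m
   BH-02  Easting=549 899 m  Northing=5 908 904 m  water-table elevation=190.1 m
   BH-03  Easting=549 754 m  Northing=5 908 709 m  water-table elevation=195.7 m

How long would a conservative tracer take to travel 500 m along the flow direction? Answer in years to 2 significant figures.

∂h/∂x = (190.1 − 192.0) / (549899 − 549754) = -0.01310
∂h/∂y = (195.7 − 192.0) / (5908709 − 5908904) = -0.01897
|∇h| = √(-0.01310² + -0.01897²) = 0.02305
Seepage velocity v = K·i/n = 0.096 × 0.02305 / 0.41 = 0.005397 m/day.
t = 500 / 0.005397 = 9.264e+04 days = 254 years.

250 years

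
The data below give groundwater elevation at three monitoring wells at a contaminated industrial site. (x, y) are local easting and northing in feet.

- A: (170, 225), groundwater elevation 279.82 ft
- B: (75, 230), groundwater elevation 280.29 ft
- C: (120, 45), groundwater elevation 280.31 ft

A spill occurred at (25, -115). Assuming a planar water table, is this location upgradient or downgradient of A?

upgradient

With h = a·x + b·y + c and A as origin, the differences give:
  (-95)·a + 5·b = +0.47
  (-50)·a + (-180)·b = +0.49
Eliminate b (×(-180) and ×5, subtract): 17350·a = -87.050 → a = ∂h/∂x = -0.005017
Back-substitute: b = ∂h/∂y = -0.001329.
Head at (25, -115) = 279.82 + (-0.005017)·(-145) + (-0.001329)·(-340) = 281.00 ft.
That is higher than the 279.82 ft at A, so the point is upgradient.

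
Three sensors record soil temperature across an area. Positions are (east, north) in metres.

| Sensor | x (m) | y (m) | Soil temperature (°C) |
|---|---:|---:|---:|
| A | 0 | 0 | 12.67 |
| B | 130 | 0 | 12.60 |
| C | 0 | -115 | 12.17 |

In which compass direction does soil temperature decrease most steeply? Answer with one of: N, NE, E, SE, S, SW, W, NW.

S

∂T/∂x = (12.60 − 12.67) / (130 − 0) = -0.0005385
∂T/∂y = (12.17 − 12.67) / (-115 − 0) = +0.004348
Steepest decrease is along −∇f = (+0.0005385 E, -0.004348 N) → south.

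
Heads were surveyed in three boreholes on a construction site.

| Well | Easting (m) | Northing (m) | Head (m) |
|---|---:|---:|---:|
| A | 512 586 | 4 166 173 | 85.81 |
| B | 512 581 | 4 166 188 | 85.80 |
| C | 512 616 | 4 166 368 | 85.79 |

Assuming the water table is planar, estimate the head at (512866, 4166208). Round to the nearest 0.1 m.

Three-point gradient (reference A): Δ to B = (-5, 15, -0.01), Δ to C = (30, 195, -0.02).
∂h/∂x = +0.001158, ∂h/∂y = -0.0002807 (det = -1425).
h(512866, 4166208) = 85.81 + (+0.001158)·(280) + (-0.0002807)·(35) = 85.81 +0.324 -0.010 = 86.124 m.

86.1 m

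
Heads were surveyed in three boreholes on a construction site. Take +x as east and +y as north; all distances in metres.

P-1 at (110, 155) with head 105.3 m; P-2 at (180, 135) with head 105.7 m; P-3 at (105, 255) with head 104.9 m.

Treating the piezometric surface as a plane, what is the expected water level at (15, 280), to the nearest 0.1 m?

104.4 m

Differences from P-1: to P-2 (Δx, Δy, Δh) = (70, -20, +0.4); to P-3 = (-5, 100, -0.4).
Solve a·Δx + b·Δy = Δh: det = 70·100 − (-5)·(-20) = 6900.
∂h/∂x = [(+0.4)·100 − (-0.4)·(-20)] / 6900 = +0.004638
∂h/∂y = [70·(-0.4) − (-5)·(+0.4)] / 6900 = -0.003768
h(15, 280) = 105.3 + (+0.004638)·(-95) + (-0.003768)·(125) = 105.3 -0.441 -0.471 = 104.388 m.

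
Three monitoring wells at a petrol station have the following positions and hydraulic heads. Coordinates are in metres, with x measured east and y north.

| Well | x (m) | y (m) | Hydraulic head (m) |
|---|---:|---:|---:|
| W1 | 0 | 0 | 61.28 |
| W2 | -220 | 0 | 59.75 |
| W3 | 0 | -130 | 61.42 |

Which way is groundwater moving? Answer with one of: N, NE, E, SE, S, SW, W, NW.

W

∂h/∂x = (59.75 − 61.28) / (-220 − 0) = +0.006955
∂h/∂y = (61.42 − 61.28) / (-130 − 0) = -0.001077
Flow = −∇h = (-0.006955 east, +0.001077 north), which points west.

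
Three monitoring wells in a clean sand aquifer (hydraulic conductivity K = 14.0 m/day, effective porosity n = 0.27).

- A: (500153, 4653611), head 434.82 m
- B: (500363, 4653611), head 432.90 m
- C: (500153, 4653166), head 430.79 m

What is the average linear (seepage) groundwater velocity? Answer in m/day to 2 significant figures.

∂h/∂x = (432.90 − 434.82) / (500363 − 500153) = -0.009143
∂h/∂y = (430.79 − 434.82) / (4653166 − 4653611) = +0.009056
|∇h| = √(-0.009143² + 0.009056²) = 0.01287
Seepage velocity v = K·i/n = 14.0 × 0.01287 / 0.27 = 0.6673 m/day.

0.67 m/day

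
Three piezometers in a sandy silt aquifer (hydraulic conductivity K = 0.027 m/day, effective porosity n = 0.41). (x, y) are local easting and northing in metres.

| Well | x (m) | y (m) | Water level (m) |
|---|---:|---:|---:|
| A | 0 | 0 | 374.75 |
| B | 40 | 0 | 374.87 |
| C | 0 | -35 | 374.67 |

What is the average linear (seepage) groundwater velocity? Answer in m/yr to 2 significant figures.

0.091 m/yr

∂h/∂x = (374.87 − 374.75) / (40 − 0) = +0.003000
∂h/∂y = (374.67 − 374.75) / (-35 − 0) = +0.002286
|∇h| = √(0.003000² + 0.002286²) = 0.003772
Seepage velocity v = K·i/n = 0.027 × 0.003772 / 0.41 = 0.0002484 m/day = 0.09073 m/yr.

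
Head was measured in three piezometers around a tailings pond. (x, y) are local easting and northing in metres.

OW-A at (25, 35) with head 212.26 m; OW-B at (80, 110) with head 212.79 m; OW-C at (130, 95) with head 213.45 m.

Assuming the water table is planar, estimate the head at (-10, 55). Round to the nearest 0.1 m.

Three-point gradient (reference OW-A): Δ to OW-B = (55, 75, +0.53), Δ to OW-C = (105, 60, +1.19).
∂h/∂x = +0.01256, ∂h/∂y = -0.002142 (det = -4575).
h(-10, 55) = 212.26 + (+0.01256)·(-35) + (-0.002142)·(20) = 212.26 -0.440 -0.043 = 211.778 m.

211.8 m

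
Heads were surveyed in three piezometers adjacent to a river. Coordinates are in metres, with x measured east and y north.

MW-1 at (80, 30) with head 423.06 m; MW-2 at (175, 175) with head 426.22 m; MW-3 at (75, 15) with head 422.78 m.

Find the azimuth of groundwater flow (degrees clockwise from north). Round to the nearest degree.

212°

With h = a·x + b·y + c and MW-1 as origin, the differences give:
  95·a + 145·b = +3.16
  (-5)·a + (-15)·b = -0.28
Eliminate b (×(-15) and ×145, subtract): -700·a = -6.800 → a = ∂h/∂x = +0.009714
Back-substitute: b = ∂h/∂y = +0.01543.
Flow direction (−∇h) has components (-0.009714 E, -0.01543 N).
Azimuth = atan2(E, N) = atan2(-0.009714, -0.01543) = 212.2° ≈ 212°.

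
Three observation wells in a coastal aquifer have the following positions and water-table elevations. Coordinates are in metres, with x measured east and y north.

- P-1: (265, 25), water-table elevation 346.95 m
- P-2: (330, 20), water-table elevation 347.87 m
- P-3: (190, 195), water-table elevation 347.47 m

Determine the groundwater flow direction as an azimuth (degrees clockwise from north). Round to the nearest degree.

Three-point gradient (reference P-1): Δ to P-2 = (65, -5, +0.92), Δ to P-3 = (-75, 170, +0.52).
∂h/∂x = +0.01489, ∂h/∂y = +0.009630 (det = 10675).
Flow direction (−∇h) has components (-0.01489 E, -0.009630 N).
Azimuth = atan2(E, N) = atan2(-0.01489, -0.009630) = 237.1° ≈ 237°.

237°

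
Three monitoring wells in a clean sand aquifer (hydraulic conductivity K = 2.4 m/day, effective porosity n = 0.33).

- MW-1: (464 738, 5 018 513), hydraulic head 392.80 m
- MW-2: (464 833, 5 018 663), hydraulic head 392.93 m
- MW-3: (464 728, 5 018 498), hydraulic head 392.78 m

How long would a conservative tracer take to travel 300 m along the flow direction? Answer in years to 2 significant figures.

Taking MW-1 as reference: MW-2−MW-1 = (95, 150, +0.13); MW-3−MW-1 = (-10, -15, -0.02).
Solve a·Δx + b·Δy = Δh: det = 95·(-15) − (-10)·150 = 75.
∂h/∂x = [(+0.13)·(-15) − (-0.02)·150] / 75 = +0.01400
∂h/∂y = [95·(-0.02) − (-10)·(+0.13)] / 75 = -0.008000
|∇h| = √(0.01400² + -0.008000²) = 0.01612
Seepage velocity v = K·i/n = 2.4 × 0.01612 / 0.33 = 0.1172 m/day.
t = 300 / 0.1172 = 2560 days = 7.01 years.

7.0 years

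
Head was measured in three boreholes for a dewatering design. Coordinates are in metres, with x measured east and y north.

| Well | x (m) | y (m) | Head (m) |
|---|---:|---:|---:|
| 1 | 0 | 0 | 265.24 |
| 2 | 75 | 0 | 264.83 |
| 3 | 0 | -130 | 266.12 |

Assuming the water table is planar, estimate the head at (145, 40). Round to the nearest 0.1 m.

264.2 m

∂h/∂x = (264.83 − 265.24) / (75 − 0) = -0.005467
∂h/∂y = (266.12 − 265.24) / (-130 − 0) = -0.006769
h(145, 40) = 265.24 + (-0.005467)·(145) + (-0.006769)·(40) = 265.24 -0.793 -0.271 = 264.177 m.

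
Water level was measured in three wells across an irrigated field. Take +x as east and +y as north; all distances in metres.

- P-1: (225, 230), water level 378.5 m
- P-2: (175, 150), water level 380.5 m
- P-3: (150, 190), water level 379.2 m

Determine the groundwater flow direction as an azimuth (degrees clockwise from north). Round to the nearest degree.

Three-point gradient (reference P-1): Δ to P-2 = (-50, -80, +2.0), Δ to P-3 = (-75, -40, +0.7).
∂h/∂x = +0.006000, ∂h/∂y = -0.02875 (det = -4000).
Flow direction (−∇h) has components (-0.006000 E, +0.02875 N).
Azimuth = atan2(E, N) = atan2(-0.006000, +0.02875) = 348.2° ≈ 348°.

348°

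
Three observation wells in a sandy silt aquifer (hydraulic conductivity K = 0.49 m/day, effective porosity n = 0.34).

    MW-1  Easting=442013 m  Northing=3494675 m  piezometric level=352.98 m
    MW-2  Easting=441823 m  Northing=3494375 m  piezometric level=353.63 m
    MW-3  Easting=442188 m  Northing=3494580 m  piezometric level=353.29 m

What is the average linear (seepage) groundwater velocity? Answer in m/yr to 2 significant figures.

1.3 m/yr

Taking MW-1 as reference: MW-2−MW-1 = (-190, -300, +0.65); MW-3−MW-1 = (175, -95, +0.31).
Solve a·Δx + b·Δy = Δh: det = (-190)·(-95) − 175·(-300) = 70550.
∂h/∂x = [(+0.65)·(-95) − (+0.31)·(-300)] / 70550 = +0.0004429
∂h/∂y = [(-190)·(+0.31) − 175·(+0.65)] / 70550 = -0.002447
|∇h| = √(0.0004429² + -0.002447²) = 0.002487
Seepage velocity v = K·i/n = 0.49 × 0.002487 / 0.34 = 0.003584 m/day = 1.309 m/yr.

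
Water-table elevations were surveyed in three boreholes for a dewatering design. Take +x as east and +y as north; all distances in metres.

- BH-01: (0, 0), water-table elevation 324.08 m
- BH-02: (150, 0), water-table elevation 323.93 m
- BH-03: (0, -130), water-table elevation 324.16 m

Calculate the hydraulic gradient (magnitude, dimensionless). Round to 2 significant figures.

0.0012

∂h/∂x = (323.93 − 324.08) / (150 − 0) = -0.0010000
∂h/∂y = (324.16 − 324.08) / (-130 − 0) = -0.0006154
|∇h| = √(-0.0010000² + -0.0006154²) = 0.001174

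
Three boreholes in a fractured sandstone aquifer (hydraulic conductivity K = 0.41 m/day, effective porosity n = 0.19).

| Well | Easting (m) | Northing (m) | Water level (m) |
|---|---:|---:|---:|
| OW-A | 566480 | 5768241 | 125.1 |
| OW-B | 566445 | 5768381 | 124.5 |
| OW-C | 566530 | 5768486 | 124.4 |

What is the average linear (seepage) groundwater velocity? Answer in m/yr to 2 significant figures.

3.7 m/yr

Taking OW-A as reference: OW-B−OW-A = (-35, 140, -0.6); OW-C−OW-A = (50, 245, -0.7).
Determinant of the coordinate differences = (-35)·245 − 50·140 = -15575.
∂h/∂x = [(-0.6)·245 − (-0.7)·140] / -15575 = +0.003146
∂h/∂y = [(-35)·(-0.7) − 50·(-0.6)] / -15575 = -0.003499
|∇h| = √(0.003146² + -0.003499²) = 0.004705
Seepage velocity v = K·i/n = 0.41 × 0.004705 / 0.19 = 0.01015 m/day = 3.707 m/yr.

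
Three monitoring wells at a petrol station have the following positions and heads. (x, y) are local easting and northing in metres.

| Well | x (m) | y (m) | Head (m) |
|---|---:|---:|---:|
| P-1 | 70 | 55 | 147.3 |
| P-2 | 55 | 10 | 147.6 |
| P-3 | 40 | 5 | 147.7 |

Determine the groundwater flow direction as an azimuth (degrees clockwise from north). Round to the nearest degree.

045°

Three-point gradient (reference P-1): Δ to P-2 = (-15, -45, +0.3), Δ to P-3 = (-30, -50, +0.4).
∂h/∂x = -0.005000, ∂h/∂y = -0.005000 (det = -600).
Flow direction (−∇h) has components (+0.005000 E, +0.005000 N).
Azimuth = atan2(E, N) = atan2(+0.005000, +0.005000) = 45.0° ≈ 045°.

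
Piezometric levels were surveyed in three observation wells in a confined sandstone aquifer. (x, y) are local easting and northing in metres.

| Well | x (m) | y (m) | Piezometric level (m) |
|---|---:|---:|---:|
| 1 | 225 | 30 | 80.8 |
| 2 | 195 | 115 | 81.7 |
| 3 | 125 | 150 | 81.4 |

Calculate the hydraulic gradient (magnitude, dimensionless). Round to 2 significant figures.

0.019

With h = a·x + b·y + c and 1 as origin, the differences give:
  (-30)·a + 85·b = +0.9
  (-100)·a + 120·b = +0.6
Eliminate b (×120 and ×85, subtract): 4900·a = 57.00 → a = ∂h/∂x = +0.01163
Back-substitute: b = ∂h/∂y = +0.01469.
|∇h| = √(0.01163² + 0.01469²) = 0.01874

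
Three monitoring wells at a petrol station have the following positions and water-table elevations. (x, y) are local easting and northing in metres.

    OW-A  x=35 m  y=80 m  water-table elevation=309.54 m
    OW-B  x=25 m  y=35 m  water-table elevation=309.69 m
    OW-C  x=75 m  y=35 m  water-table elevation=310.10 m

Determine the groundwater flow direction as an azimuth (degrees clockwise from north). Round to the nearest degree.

With h = a·x + b·y + c and OW-A as origin, the differences give:
  (-10)·a + (-45)·b = +0.15
  40·a + (-45)·b = +0.56
Eliminate b (×(-45) and ×(-45), subtract): 2250·a = 18.450 → a = ∂h/∂x = +0.008200
Back-substitute: b = ∂h/∂y = -0.005156.
Flow direction (−∇h) has components (-0.008200 E, +0.005156 N).
Azimuth = atan2(E, N) = atan2(-0.008200, +0.005156) = 302.2° ≈ 302°.

302°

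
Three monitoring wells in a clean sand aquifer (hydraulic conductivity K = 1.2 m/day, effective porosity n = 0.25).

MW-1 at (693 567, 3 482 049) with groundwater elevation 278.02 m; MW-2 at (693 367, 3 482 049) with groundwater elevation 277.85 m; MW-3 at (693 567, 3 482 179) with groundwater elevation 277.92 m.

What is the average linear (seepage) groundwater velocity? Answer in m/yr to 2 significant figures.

∂h/∂x = (277.85 − 278.02) / (693367 − 693567) = +0.0008500
∂h/∂y = (277.92 − 278.02) / (3482179 − 3482049) = -0.0007692
|∇h| = √(0.0008500² + -0.0007692²) = 0.001146
Seepage velocity v = K·i/n = 1.2 × 0.001146 / 0.25 = 0.005501 m/day = 2.009 m/yr.

2.0 m/yr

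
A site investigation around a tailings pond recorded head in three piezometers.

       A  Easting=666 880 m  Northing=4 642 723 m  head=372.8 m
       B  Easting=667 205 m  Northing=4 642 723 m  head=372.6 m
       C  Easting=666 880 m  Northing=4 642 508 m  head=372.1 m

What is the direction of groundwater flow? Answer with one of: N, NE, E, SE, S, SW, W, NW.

S

∂h/∂x = (372.6 − 372.8) / (667205 − 666880) = -0.0006154
∂h/∂y = (372.1 − 372.8) / (4642508 − 4642723) = +0.003256
Flow = −∇h = (+0.0006154 east, -0.003256 north), which points south.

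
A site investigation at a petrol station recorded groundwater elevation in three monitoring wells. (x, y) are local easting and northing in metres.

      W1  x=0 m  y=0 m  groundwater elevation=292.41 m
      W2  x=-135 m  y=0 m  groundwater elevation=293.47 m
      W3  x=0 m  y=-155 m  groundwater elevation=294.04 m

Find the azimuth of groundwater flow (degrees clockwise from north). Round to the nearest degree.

037°

∂h/∂x = (293.47 − 292.41) / (-135 − 0) = -0.007852
∂h/∂y = (294.04 − 292.41) / (-155 − 0) = -0.01052
Flow direction (−∇h) has components (+0.007852 E, +0.01052 N).
Azimuth = atan2(E, N) = atan2(+0.007852, +0.01052) = 36.7° ≈ 037°.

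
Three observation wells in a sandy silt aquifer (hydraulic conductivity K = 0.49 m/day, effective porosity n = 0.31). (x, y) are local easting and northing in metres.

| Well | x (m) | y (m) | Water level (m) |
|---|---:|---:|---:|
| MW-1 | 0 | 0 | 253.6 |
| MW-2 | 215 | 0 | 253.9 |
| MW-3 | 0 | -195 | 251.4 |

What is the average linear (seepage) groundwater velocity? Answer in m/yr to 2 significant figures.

6.6 m/yr

∂h/∂x = (253.9 − 253.6) / (215 − 0) = +0.001395
∂h/∂y = (251.4 − 253.6) / (-195 − 0) = +0.01128
|∇h| = √(0.001395² + 0.01128²) = 0.01137
Seepage velocity v = K·i/n = 0.49 × 0.01137 / 0.31 = 0.01797 m/day = 6.564 m/yr.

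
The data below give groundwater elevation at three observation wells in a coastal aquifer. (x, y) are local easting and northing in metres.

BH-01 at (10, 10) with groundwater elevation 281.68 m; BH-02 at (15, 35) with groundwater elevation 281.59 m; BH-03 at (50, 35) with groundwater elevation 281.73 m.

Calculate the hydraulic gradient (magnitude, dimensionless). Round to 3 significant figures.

0.00595

Differences from BH-01: to BH-02 (Δx, Δy, Δh) = (5, 25, -0.09); to BH-03 = (40, 25, +0.05).
Determinant of the coordinate differences = 5·25 − 40·25 = -875.
∂h/∂x = [(-0.09)·25 − (+0.05)·25] / -875 = +0.004000
∂h/∂y = [5·(+0.05) − 40·(-0.09)] / -875 = -0.004400
|∇h| = √(0.004000² + -0.004400²) = 0.005946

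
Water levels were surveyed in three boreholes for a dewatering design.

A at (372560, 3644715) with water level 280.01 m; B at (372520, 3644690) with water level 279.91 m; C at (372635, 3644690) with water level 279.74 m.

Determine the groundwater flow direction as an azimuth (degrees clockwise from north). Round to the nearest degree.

Taking A as reference: B−A = (-40, -25, -0.10); C−A = (75, -25, -0.27).
Determinant of the coordinate differences = (-40)·(-25) − 75·(-25) = 2875.
∂h/∂x = [(-0.10)·(-25) − (-0.27)·(-25)] / 2875 = -0.001478
∂h/∂y = [(-40)·(-0.27) − 75·(-0.10)] / 2875 = +0.006365
Flow direction (−∇h) has components (+0.001478 E, -0.006365 N).
Azimuth = atan2(E, N) = atan2(+0.001478, -0.006365) = 166.9° ≈ 167°.

167°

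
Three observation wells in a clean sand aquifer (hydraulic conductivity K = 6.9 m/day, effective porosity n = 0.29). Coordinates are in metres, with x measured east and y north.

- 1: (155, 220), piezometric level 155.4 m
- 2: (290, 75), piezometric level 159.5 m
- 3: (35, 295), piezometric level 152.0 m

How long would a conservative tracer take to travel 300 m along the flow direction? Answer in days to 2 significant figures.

490 days

Taking 1 as reference: 2−1 = (135, -145, +4.1); 3−1 = (-120, 75, -3.4).
Determinant of the coordinate differences = 135·75 − (-120)·(-145) = -7275.
∂h/∂x = [(+4.1)·75 − (-3.4)·(-145)] / -7275 = +0.02550
∂h/∂y = [135·(-3.4) − (-120)·(+4.1)] / -7275 = -0.004536
|∇h| = √(0.02550² + -0.004536²) = 0.0259
Seepage velocity v = K·i/n = 6.9 × 0.0259 / 0.29 = 0.6162 m/day.
t = 300 / 0.6162 = 486.9 days.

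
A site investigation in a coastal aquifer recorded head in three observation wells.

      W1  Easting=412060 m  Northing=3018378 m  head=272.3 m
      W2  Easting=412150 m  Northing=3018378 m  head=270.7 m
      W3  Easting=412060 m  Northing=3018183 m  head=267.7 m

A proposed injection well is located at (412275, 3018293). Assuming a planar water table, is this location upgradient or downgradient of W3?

∂h/∂x = (270.7 − 272.3) / (412150 − 412060) = -0.01778
∂h/∂y = (267.7 − 272.3) / (3018183 − 3018378) = +0.02359
Head at (412275, 3018293) = 272.3 + (-0.01778)·(215) + (+0.02359)·(-85) = 266.47 m.
That is lower than the 267.7 m at W3, so the point is downgradient.

downgradient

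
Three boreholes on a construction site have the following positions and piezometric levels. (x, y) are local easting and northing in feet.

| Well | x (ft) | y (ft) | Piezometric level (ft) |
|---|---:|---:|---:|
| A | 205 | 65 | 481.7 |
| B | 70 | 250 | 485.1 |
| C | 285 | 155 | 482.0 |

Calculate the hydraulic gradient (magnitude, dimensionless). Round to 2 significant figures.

Taking A as reference: B−A = (-135, 185, +3.4); C−A = (80, 90, +0.3).
Determinant of the coordinate differences = (-135)·90 − 80·185 = -26950.
∂h/∂x = [(+3.4)·90 − (+0.3)·185] / -26950 = -0.009295
∂h/∂y = [(-135)·(+0.3) − 80·(+3.4)] / -26950 = +0.01160
|∇h| = √(-0.009295² + 0.01160²) = 0.01486

0.015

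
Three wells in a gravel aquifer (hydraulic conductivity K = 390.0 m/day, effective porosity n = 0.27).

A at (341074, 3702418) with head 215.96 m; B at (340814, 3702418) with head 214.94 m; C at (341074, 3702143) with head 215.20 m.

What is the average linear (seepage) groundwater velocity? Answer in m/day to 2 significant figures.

6.9 m/day

∂h/∂x = (214.94 − 215.96) / (340814 − 341074) = +0.003923
∂h/∂y = (215.20 − 215.96) / (3702143 − 3702418) = +0.002764
|∇h| = √(0.003923² + 0.002764²) = 0.004799
Seepage velocity v = K·i/n = 390.0 × 0.004799 / 0.27 = 6.932 m/day.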